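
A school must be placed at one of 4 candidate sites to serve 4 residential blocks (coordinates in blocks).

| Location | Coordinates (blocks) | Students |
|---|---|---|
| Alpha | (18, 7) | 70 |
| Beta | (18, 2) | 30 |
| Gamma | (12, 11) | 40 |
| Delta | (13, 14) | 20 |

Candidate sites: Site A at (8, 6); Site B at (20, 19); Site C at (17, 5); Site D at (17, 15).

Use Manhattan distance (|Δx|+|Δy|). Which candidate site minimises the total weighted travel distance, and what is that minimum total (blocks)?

Total weighted distance at each candidate:
  Site A (8, 6): total = 1810
  Site B (20, 19): total = 2430
  Site C (17, 5): total = 1030
  Site D (17, 15): total = 1510
Minimum is at Site C with total 1030 blocks.

Site C, total 1030 blocks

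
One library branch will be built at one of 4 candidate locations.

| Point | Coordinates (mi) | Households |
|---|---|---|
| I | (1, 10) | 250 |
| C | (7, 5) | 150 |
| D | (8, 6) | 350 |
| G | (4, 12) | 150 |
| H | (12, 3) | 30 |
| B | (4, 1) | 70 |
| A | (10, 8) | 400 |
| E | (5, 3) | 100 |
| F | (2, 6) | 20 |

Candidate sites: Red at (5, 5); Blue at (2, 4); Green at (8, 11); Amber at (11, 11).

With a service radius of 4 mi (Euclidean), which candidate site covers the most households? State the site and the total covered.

Coverage radius r = 4 mi; a point is covered iff (Δx)²+(Δy)² ≤ 4² = 16.
  Red (5, 5): covers {C, D, E, F} → 620
  Blue (2, 4): covers {B, E, F} → 190
  Green (8, 11): covers {A} → 400
  Amber (11, 11): covers {A} → 400
Maximum coverage at Red: 620 households.

Red, covering 620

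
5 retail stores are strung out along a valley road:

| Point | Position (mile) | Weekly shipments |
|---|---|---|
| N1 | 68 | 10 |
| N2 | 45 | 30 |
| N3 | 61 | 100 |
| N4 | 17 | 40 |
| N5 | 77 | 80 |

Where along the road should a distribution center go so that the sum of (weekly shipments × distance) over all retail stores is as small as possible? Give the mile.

x = 61

For a sum of weighted absolute distances on a line, the optimum is the weighted median (not the mean). Total weight W = 260; half-weight = 130.
Sort by position and accumulate weight:
  mile 17 (N4, w=40) → cum 40
  mile 45 (N2, w=30) → cum 70
  mile 61 (N3, w=100) → cum 170  ≥ 130 → median here
  mile 68 (N1, w=10) → cum 180
  mile 77 (N5, w=80) → cum 260
Optimal location: mile 61.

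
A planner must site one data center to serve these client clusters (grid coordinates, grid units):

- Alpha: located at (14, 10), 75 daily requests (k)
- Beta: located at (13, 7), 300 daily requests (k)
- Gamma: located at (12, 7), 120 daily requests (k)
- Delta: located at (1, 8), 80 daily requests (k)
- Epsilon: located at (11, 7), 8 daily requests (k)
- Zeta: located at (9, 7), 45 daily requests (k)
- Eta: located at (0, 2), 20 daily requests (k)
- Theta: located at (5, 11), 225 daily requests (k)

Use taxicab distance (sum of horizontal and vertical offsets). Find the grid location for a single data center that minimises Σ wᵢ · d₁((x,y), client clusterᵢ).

(12, 7)

Manhattan distance separates: Σwᵢ(|x−xᵢ|+|y−yᵢ|) = Σwᵢ|x−xᵢ| + Σwᵢ|y−yᵢ|, so x and y are optimised independently as 1-D weighted medians.
Total weight W = 873; half = 436.5.
x-coordinate, sorted with cumulative weight:
  x=0 (Eta, w=20) cum 20
  x=1 (Delta, w=80) cum 100
  x=5 (Theta, w=225) cum 325
  x=9 (Zeta, w=45) cum 370
  x=11 (Epsilon, w=8) cum 378
  x=12 (Gamma, w=120) cum 498  ← median
  x=13 (Beta, w=300) cum 798
  x=14 (Alpha, w=75) cum 873
⇒ x* = 12
y-coordinate, sorted with cumulative weight:
  y=2 (Eta, w=20) cum 20
  y=7 (Beta, w=300) cum 320
  y=7 (Gamma, w=120) cum 440  ← median
  y=7 (Epsilon, w=8) cum 448
  y=7 (Zeta, w=45) cum 493
  y=8 (Delta, w=80) cum 573
  y=10 (Alpha, w=75) cum 648
  y=11 (Theta, w=225) cum 873
⇒ y* = 7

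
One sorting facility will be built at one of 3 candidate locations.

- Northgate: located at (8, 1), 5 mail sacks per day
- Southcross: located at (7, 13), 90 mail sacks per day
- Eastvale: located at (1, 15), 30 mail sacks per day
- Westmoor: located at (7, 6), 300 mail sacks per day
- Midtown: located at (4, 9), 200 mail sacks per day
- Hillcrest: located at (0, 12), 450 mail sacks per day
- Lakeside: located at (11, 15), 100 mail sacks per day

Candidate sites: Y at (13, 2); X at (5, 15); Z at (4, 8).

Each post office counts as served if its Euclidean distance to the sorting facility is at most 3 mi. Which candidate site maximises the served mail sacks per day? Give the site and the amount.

Coverage radius r = 3 mi; a point is covered iff (Δx)²+(Δy)² ≤ 3² = 9.
  Y (13, 2): covers {none} → 0
  X (5, 15): covers {Southcross} → 90
  Z (4, 8): covers {Midtown} → 200
Maximum coverage at Z: 200 mail sacks per day.

Z, covering 200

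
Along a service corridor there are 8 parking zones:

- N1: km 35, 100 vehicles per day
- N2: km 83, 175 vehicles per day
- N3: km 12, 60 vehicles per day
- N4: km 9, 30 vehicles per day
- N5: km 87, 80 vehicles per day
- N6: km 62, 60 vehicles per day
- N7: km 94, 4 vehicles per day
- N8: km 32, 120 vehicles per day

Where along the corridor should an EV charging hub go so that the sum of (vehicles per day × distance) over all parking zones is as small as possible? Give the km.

For a sum of weighted absolute distances on a line, the optimum is the weighted median (not the mean). Total weight W = 629; half-weight = 314.5.
Sort by position and accumulate weight:
  km 9 (N4, w=30) → cum 30
  km 12 (N3, w=60) → cum 90
  km 32 (N8, w=120) → cum 210
  km 35 (N1, w=100) → cum 310
  km 62 (N6, w=60) → cum 370  ≥ 314.5 → median here
  km 83 (N2, w=175) → cum 545
  km 87 (N5, w=80) → cum 625
  km 94 (N7, w=4) → cum 629
Optimal location: km 62.

x = 62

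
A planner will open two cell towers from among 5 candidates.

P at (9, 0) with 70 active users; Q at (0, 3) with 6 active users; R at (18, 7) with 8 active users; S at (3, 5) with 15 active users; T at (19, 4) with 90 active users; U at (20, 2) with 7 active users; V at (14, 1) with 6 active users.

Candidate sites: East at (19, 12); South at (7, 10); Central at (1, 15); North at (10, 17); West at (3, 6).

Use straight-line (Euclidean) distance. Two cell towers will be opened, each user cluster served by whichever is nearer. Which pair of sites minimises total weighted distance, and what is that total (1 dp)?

{East, West}, total 1538.1

Evaluate every pair (each demand assigned to the nearer of the two):
  {East, West}: total = 1538.1
  {East, South}: total = 1768.9
  {South, West}: total = 2108.4
  {East, Central}: total = 2222.3
  {East, North}: total = 2308.7
  {South, Central}: total = 2343.3
  {South, North}: total = 2343.3
  {North, West}: total = 2354.6
  {Central, West}: total = 2400.6
  {Central, North}: total = 3165.8
Best pair: {East, West} with total 1538.1.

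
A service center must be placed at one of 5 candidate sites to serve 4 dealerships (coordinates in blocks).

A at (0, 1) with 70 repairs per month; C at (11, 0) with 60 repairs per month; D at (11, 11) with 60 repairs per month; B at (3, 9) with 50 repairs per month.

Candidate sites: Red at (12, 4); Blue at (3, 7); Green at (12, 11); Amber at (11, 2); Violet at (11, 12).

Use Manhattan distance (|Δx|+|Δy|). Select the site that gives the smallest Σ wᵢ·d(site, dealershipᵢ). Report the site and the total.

Amber, total 2250 blocks

Total weighted distance at each candidate:
  Red (12, 4): total = 2530
  Blue (3, 7): total = 2350
  Green (12, 11): total = 2870
  Amber (11, 2): total = 2250
  Violet (11, 12): total = 2870
Minimum is at Amber with total 2250 blocks.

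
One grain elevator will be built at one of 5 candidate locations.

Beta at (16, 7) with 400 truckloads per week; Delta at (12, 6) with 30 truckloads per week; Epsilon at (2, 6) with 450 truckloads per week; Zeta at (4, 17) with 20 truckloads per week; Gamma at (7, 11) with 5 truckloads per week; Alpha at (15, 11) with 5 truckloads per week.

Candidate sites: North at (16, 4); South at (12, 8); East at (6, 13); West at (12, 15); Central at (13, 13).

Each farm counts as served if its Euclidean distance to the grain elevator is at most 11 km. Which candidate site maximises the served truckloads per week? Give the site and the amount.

South, covering 890

Coverage radius r = 11 km; a point is covered iff (Δx)²+(Δy)² ≤ 11² = 121.
  North (16, 4): covers {Beta, Delta, Alpha} → 435
  South (12, 8): covers {Beta, Delta, Epsilon, Gamma, Alpha} → 890
  East (6, 13): covers {Delta, Epsilon, Zeta, Gamma, Alpha} → 510
  West (12, 15): covers {Beta, Delta, Zeta, Gamma, Alpha} → 460
  Central (13, 13): covers {Beta, Delta, Zeta, Gamma, Alpha} → 460
Maximum coverage at South: 890 truckloads per week.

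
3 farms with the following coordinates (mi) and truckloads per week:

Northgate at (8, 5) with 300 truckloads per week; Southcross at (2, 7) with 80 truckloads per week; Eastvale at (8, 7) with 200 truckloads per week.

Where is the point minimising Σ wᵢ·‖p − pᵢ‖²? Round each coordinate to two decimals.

The minimiser of Σwᵢ‖p−pᵢ‖² is the weighted centroid p* = (Σwᵢpᵢ)/(Σwᵢ).
Σwᵢ = 580.
Σwᵢxᵢ = 300·8 + 80·2 + 200·8 = 4160.
Σwᵢyᵢ = 300·5 + 80·7 + 200·7 = 3460.
x* = 4160/580 = 7.17, y* = 3460/580 = 5.97.

(7.17, 5.97)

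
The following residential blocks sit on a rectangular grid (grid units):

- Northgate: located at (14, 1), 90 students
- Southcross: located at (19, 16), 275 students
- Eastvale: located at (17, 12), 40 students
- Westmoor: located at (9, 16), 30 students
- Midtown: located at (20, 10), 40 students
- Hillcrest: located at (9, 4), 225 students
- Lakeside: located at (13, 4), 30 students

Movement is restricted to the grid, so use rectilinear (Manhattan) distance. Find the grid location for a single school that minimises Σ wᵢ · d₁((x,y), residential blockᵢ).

Manhattan distance separates: Σwᵢ(|x−xᵢ|+|y−yᵢ|) = Σwᵢ|x−xᵢ| + Σwᵢ|y−yᵢ|, so x and y are optimised independently as 1-D weighted medians.
Total weight W = 730; half = 365.
x-coordinate, sorted with cumulative weight:
  x=9 (Westmoor, w=30) cum 30
  x=9 (Hillcrest, w=225) cum 255
  x=13 (Lakeside, w=30) cum 285
  x=14 (Northgate, w=90) cum 375  ← median
  x=17 (Eastvale, w=40) cum 415
  x=19 (Southcross, w=275) cum 690
  x=20 (Midtown, w=40) cum 730
⇒ x* = 14
y-coordinate, sorted with cumulative weight:
  y=1 (Northgate, w=90) cum 90
  y=4 (Hillcrest, w=225) cum 315
  y=4 (Lakeside, w=30) cum 345
  y=10 (Midtown, w=40) cum 385  ← median
  y=12 (Eastvale, w=40) cum 425
  y=16 (Southcross, w=275) cum 700
  y=16 (Westmoor, w=30) cum 730
⇒ y* = 10

(14, 10)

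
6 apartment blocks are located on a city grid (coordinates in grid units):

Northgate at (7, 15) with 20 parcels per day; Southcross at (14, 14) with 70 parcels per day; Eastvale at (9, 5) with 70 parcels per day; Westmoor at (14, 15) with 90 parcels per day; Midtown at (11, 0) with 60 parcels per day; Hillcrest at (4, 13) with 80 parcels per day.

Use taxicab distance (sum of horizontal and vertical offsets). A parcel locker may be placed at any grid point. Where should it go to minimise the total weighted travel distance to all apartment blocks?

Manhattan distance separates: Σwᵢ(|x−xᵢ|+|y−yᵢ|) = Σwᵢ|x−xᵢ| + Σwᵢ|y−yᵢ|, so x and y are optimised independently as 1-D weighted medians.
Total weight W = 390; half = 195.
x-coordinate, sorted with cumulative weight:
  x=4 (Hillcrest, w=80) cum 80
  x=7 (Northgate, w=20) cum 100
  x=9 (Eastvale, w=70) cum 170
  x=11 (Midtown, w=60) cum 230  ← median
  x=14 (Southcross, w=70) cum 300
  x=14 (Westmoor, w=90) cum 390
⇒ x* = 11
y-coordinate, sorted with cumulative weight:
  y=0 (Midtown, w=60) cum 60
  y=5 (Eastvale, w=70) cum 130
  y=13 (Hillcrest, w=80) cum 210  ← median
  y=14 (Southcross, w=70) cum 280
  y=15 (Northgate, w=20) cum 300
  y=15 (Westmoor, w=90) cum 390
⇒ y* = 13

(11, 13)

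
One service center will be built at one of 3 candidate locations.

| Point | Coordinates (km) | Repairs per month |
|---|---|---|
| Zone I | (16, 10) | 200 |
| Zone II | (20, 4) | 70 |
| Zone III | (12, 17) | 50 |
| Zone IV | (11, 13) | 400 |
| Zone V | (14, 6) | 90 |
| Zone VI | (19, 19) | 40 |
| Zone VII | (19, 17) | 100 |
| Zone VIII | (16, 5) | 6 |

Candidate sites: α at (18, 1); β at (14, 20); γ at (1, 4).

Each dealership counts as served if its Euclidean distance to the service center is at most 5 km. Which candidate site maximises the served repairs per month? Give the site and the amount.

α, covering 76

Coverage radius r = 5 km; a point is covered iff (Δx)²+(Δy)² ≤ 5² = 25.
  α (18, 1): covers {Zone II, Zone VIII} → 76
  β (14, 20): covers {Zone III} → 50
  γ (1, 4): covers {none} → 0
Maximum coverage at α: 76 repairs per month.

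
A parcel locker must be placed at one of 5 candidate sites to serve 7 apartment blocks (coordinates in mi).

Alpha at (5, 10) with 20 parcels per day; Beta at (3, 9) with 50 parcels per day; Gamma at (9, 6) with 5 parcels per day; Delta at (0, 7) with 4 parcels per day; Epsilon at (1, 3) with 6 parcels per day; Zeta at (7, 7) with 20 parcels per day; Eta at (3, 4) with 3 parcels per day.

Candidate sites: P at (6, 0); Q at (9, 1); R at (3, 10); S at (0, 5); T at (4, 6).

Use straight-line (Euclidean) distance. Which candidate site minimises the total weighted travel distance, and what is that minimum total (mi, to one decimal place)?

Total weighted distance at each candidate:
  P (6, 0): total = 937.2
  Q (9, 1): total = 961.3
  R (3, 10): total = 304.7
  S (0, 5): total = 613.2
  T (4, 6): total = 377.5
Minimum is at R with total 304.7 mi.

R, total 304.7 mi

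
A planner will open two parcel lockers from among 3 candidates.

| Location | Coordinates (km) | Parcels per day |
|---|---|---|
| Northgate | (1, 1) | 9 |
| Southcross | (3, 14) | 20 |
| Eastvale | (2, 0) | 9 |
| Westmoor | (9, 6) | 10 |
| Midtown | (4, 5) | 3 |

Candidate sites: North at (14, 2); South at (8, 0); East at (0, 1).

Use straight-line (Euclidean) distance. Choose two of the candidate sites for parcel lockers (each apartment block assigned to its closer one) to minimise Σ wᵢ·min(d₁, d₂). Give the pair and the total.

{South, East}, total 373.8

Evaluate every pair (each demand assigned to the nearer of the two):
  {South, East}: total = 373.8
  {North, East}: total = 377.0
  {North, South}: total = 495.0
Best pair: {South, East} with total 373.8.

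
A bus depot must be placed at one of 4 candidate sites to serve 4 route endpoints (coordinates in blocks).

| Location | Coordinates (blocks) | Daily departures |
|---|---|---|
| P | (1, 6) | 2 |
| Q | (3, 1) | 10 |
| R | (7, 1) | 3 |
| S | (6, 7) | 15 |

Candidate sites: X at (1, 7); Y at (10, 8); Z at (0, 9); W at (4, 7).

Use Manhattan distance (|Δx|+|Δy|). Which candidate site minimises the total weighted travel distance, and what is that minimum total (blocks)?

Total weighted distance at each candidate:
  X (1, 7): total = 193
  Y (10, 8): total = 267
  Z (0, 9): total = 283
  W (4, 7): total = 135
Minimum is at W with total 135 blocks.

W, total 135 blocks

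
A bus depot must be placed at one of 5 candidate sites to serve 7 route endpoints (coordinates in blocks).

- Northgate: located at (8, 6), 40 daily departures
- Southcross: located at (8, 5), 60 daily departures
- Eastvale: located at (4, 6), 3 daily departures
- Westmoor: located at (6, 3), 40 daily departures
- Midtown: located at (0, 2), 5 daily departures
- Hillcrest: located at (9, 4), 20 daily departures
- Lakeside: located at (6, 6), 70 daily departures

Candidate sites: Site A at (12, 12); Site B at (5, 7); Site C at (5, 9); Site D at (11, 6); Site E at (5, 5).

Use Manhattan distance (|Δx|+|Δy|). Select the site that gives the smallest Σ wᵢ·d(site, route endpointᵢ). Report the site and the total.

Site E, total 746 blocks

Total weighted distance at each candidate:
  Site A (12, 12): total = 2872
  Site B (5, 7): total = 996
  Site C (5, 9): total = 1472
  Site D (11, 6): total = 1206
  Site E (5, 5): total = 746
Minimum is at Site E with total 746 blocks.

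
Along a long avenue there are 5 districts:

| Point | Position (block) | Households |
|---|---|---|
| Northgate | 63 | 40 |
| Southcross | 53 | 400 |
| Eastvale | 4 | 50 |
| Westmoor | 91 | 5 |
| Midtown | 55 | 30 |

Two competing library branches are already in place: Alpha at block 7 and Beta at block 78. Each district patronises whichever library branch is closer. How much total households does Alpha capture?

50

The indifferent point is the midpoint (7+78)/2 = 42.5; districts left of it (closer to Alpha at 7) go to Alpha, those right go to Beta.
  Eastvale at 4 (w=50) → Alpha
  Southcross at 53 (w=400) → Beta
  Midtown at 55 (w=30) → Beta
  Northgate at 63 (w=40) → Beta
  Westmoor at 91 (w=5) → Beta
Alpha captures 50; Beta captures 475.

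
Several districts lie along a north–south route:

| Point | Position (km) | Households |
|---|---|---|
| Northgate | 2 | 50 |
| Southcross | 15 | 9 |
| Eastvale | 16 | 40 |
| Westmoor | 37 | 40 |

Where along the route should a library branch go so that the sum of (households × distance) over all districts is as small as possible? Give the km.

For a sum of weighted absolute distances on a line, the optimum is the weighted median (not the mean). Total weight W = 139; half-weight = 69.5.
Sort by position and accumulate weight:
  km 2 (Northgate, w=50) → cum 50
  km 15 (Southcross, w=9) → cum 59
  km 16 (Eastvale, w=40) → cum 99  ≥ 69.5 → median here
  km 37 (Westmoor, w=40) → cum 139
Optimal location: km 16.

x = 16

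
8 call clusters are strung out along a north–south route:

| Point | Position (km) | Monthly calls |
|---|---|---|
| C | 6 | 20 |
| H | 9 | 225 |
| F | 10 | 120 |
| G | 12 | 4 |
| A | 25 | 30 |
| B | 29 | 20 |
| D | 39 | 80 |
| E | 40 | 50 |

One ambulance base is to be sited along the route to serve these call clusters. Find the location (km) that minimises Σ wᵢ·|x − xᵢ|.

For a sum of weighted absolute distances on a line, the optimum is the weighted median (not the mean). Total weight W = 549; half-weight = 274.5.
Sort by position and accumulate weight:
  km 6 (C, w=20) → cum 20
  km 9 (H, w=225) → cum 245
  km 10 (F, w=120) → cum 365  ≥ 274.5 → median here
  km 12 (G, w=4) → cum 369
  km 25 (A, w=30) → cum 399
  km 29 (B, w=20) → cum 419
  km 39 (D, w=80) → cum 499
  km 40 (E, w=50) → cum 549
Optimal location: km 10.

x = 10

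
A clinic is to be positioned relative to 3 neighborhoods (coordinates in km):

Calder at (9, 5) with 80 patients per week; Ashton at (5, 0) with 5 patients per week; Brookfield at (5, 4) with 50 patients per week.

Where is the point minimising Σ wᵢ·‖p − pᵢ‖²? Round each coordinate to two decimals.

The minimiser of Σwᵢ‖p−pᵢ‖² is the weighted centroid p* = (Σwᵢpᵢ)/(Σwᵢ).
Σwᵢ = 135.
Σwᵢxᵢ = 80·9 + 5·5 + 50·5 = 995.
Σwᵢyᵢ = 80·5 + 5·0 + 50·4 = 600.
x* = 995/135 = 7.37, y* = 600/135 = 4.44.

(7.37, 4.44)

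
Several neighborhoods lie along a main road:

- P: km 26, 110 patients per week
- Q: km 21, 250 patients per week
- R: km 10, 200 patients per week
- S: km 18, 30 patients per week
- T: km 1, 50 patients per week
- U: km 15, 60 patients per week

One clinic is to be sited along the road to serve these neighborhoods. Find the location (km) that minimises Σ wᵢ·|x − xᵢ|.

x = 21

For a sum of weighted absolute distances on a line, the optimum is the weighted median (not the mean). Total weight W = 700; half-weight = 350.
Sort by position and accumulate weight:
  km 1 (T, w=50) → cum 50
  km 10 (R, w=200) → cum 250
  km 15 (U, w=60) → cum 310
  km 18 (S, w=30) → cum 340
  km 21 (Q, w=250) → cum 590  ≥ 350 → median here
  km 26 (P, w=110) → cum 700
Optimal location: km 21.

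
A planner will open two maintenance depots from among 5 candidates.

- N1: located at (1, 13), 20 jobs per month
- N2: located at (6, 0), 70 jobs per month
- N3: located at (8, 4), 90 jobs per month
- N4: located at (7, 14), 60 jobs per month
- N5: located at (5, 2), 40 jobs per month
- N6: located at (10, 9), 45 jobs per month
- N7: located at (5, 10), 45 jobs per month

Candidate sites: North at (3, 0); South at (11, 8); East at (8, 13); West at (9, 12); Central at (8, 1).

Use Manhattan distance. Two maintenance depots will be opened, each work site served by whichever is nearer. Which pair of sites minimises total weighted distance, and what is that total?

Evaluate every pair (each demand assigned to the nearer of the two):
  {East, Central}: total = 1440
  {West, Central}: total = 1510
  {North, East}: total = 1980
  {South, Central}: total = 1990
  {North, West}: total = 2050
  {North, South}: total = 2350
  {South, East}: total = 2640
  {North, Central}: total = 2770
  {South, West}: total = 2800
  {East, West}: total = 3130
Best pair: {East, Central} with total 1440.

{East, Central}, total 1440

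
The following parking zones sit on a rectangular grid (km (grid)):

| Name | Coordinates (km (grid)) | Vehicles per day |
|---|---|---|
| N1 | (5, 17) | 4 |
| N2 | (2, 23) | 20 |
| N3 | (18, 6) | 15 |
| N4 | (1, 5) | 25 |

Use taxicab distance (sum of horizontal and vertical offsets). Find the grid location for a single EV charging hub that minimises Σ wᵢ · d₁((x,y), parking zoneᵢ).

Manhattan distance separates: Σwᵢ(|x−xᵢ|+|y−yᵢ|) = Σwᵢ|x−xᵢ| + Σwᵢ|y−yᵢ|, so x and y are optimised independently as 1-D weighted medians.
Total weight W = 64; half = 32.
x-coordinate, sorted with cumulative weight:
  x=1 (N4, w=25) cum 25
  x=2 (N2, w=20) cum 45  ← median
  x=5 (N1, w=4) cum 49
  x=18 (N3, w=15) cum 64
⇒ x* = 2
y-coordinate, sorted with cumulative weight:
  y=5 (N4, w=25) cum 25
  y=6 (N3, w=15) cum 40  ← median
  y=17 (N1, w=4) cum 44
  y=23 (N2, w=20) cum 64
⇒ y* = 6

(2, 6)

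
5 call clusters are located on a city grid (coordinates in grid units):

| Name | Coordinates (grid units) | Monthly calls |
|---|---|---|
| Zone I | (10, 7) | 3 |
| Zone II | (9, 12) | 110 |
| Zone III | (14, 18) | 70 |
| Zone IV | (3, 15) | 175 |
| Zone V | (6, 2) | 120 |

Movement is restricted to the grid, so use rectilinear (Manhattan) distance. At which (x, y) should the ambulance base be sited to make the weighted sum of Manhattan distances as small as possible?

Manhattan distance separates: Σwᵢ(|x−xᵢ|+|y−yᵢ|) = Σwᵢ|x−xᵢ| + Σwᵢ|y−yᵢ|, so x and y are optimised independently as 1-D weighted medians.
Total weight W = 478; half = 239.
x-coordinate, sorted with cumulative weight:
  x=3 (Zone IV, w=175) cum 175
  x=6 (Zone V, w=120) cum 295  ← median
  x=9 (Zone II, w=110) cum 405
  x=10 (Zone I, w=3) cum 408
  x=14 (Zone III, w=70) cum 478
⇒ x* = 6
y-coordinate, sorted with cumulative weight:
  y=2 (Zone V, w=120) cum 120
  y=7 (Zone I, w=3) cum 123
  y=12 (Zone II, w=110) cum 233
  y=15 (Zone IV, w=175) cum 408  ← median
  y=18 (Zone III, w=70) cum 478
⇒ y* = 15

(6, 15)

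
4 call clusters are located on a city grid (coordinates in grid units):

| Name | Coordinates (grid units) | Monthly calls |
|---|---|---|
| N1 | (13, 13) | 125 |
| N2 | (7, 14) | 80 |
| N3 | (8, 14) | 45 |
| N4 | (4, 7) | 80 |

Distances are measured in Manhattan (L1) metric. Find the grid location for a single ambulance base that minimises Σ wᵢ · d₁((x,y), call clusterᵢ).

(8, 13)

Manhattan distance separates: Σwᵢ(|x−xᵢ|+|y−yᵢ|) = Σwᵢ|x−xᵢ| + Σwᵢ|y−yᵢ|, so x and y are optimised independently as 1-D weighted medians.
Total weight W = 330; half = 165.
x-coordinate, sorted with cumulative weight:
  x=4 (N4, w=80) cum 80
  x=7 (N2, w=80) cum 160
  x=8 (N3, w=45) cum 205  ← median
  x=13 (N1, w=125) cum 330
⇒ x* = 8
y-coordinate, sorted with cumulative weight:
  y=7 (N4, w=80) cum 80
  y=13 (N1, w=125) cum 205  ← median
  y=14 (N2, w=80) cum 285
  y=14 (N3, w=45) cum 330
⇒ y* = 13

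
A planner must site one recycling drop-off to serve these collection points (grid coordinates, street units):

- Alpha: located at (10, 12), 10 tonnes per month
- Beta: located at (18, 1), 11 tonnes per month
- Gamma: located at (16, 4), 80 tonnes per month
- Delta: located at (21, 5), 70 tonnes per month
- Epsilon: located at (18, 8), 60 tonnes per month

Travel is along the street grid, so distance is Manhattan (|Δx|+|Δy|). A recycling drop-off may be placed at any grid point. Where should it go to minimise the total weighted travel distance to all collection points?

(18, 5)

Manhattan distance separates: Σwᵢ(|x−xᵢ|+|y−yᵢ|) = Σwᵢ|x−xᵢ| + Σwᵢ|y−yᵢ|, so x and y are optimised independently as 1-D weighted medians.
Total weight W = 231; half = 115.5.
x-coordinate, sorted with cumulative weight:
  x=10 (Alpha, w=10) cum 10
  x=16 (Gamma, w=80) cum 90
  x=18 (Beta, w=11) cum 101
  x=18 (Epsilon, w=60) cum 161  ← median
  x=21 (Delta, w=70) cum 231
⇒ x* = 18
y-coordinate, sorted with cumulative weight:
  y=1 (Beta, w=11) cum 11
  y=4 (Gamma, w=80) cum 91
  y=5 (Delta, w=70) cum 161  ← median
  y=8 (Epsilon, w=60) cum 221
  y=12 (Alpha, w=10) cum 231
⇒ y* = 5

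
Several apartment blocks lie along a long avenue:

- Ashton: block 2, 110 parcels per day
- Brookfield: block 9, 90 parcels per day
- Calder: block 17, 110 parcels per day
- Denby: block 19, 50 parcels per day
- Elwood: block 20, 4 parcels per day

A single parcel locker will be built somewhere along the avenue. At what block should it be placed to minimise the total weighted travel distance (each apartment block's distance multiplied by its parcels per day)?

x = 9

For a sum of weighted absolute distances on a line, the optimum is the weighted median (not the mean). Total weight W = 364; half-weight = 182.
Sort by position and accumulate weight:
  block 2 (Ashton, w=110) → cum 110
  block 9 (Brookfield, w=90) → cum 200  ≥ 182 → median here
  block 17 (Calder, w=110) → cum 310
  block 19 (Denby, w=50) → cum 360
  block 20 (Elwood, w=4) → cum 364
Optimal location: block 9.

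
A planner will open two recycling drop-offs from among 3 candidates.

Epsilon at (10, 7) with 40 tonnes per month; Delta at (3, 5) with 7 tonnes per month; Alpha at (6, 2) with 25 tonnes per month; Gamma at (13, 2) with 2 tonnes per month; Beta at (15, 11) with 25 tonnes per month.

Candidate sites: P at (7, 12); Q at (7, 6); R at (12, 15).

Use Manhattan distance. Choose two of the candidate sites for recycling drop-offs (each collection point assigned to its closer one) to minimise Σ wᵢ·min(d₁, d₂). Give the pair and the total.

Evaluate every pair (each demand assigned to the nearer of the two):
  {Q, R}: total = 515
  {P, Q}: total = 565
  {P, R}: total = 875
Best pair: {Q, R} with total 515.

{Q, R}, total 515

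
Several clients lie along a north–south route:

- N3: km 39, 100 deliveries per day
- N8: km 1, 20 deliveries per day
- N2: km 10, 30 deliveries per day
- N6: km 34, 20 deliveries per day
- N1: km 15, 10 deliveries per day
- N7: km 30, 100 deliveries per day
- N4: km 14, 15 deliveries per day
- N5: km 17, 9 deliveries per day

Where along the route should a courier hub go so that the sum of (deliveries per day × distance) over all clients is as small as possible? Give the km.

For a sum of weighted absolute distances on a line, the optimum is the weighted median (not the mean). Total weight W = 304; half-weight = 152.
Sort by position and accumulate weight:
  km 1 (N8, w=20) → cum 20
  km 10 (N2, w=30) → cum 50
  km 14 (N4, w=15) → cum 65
  km 15 (N1, w=10) → cum 75
  km 17 (N5, w=9) → cum 84
  km 30 (N7, w=100) → cum 184  ≥ 152 → median here
  km 34 (N6, w=20) → cum 204
  km 39 (N3, w=100) → cum 304
Optimal location: km 30.

x = 30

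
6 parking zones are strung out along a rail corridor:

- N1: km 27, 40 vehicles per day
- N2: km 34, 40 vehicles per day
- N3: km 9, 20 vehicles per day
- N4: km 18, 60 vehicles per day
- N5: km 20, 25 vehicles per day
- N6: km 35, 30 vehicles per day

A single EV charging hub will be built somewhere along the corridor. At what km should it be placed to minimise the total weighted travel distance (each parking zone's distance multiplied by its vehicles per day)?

x = 27

For a sum of weighted absolute distances on a line, the optimum is the weighted median (not the mean). Total weight W = 215; half-weight = 107.5.
Sort by position and accumulate weight:
  km 9 (N3, w=20) → cum 20
  km 18 (N4, w=60) → cum 80
  km 20 (N5, w=25) → cum 105
  km 27 (N1, w=40) → cum 145  ≥ 107.5 → median here
  km 34 (N2, w=40) → cum 185
  km 35 (N6, w=30) → cum 215
Optimal location: km 27.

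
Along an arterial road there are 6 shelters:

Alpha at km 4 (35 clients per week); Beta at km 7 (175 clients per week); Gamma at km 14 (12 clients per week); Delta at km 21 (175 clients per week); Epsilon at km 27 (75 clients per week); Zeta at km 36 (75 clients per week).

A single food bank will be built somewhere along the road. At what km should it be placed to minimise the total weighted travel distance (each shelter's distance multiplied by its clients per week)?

For a sum of weighted absolute distances on a line, the optimum is the weighted median (not the mean). Total weight W = 547; half-weight = 273.5.
Sort by position and accumulate weight:
  km 4 (Alpha, w=35) → cum 35
  km 7 (Beta, w=175) → cum 210
  km 14 (Gamma, w=12) → cum 222
  km 21 (Delta, w=175) → cum 397  ≥ 273.5 → median here
  km 27 (Epsilon, w=75) → cum 472
  km 36 (Zeta, w=75) → cum 547
Optimal location: km 21.

x = 21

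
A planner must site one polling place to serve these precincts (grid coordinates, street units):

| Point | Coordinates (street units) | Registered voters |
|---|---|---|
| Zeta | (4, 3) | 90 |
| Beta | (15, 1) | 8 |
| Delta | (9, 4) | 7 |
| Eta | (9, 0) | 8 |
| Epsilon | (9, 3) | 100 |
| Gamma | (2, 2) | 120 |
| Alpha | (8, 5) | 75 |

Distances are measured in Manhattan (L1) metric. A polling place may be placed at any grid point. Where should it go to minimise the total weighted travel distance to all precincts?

Manhattan distance separates: Σwᵢ(|x−xᵢ|+|y−yᵢ|) = Σwᵢ|x−xᵢ| + Σwᵢ|y−yᵢ|, so x and y are optimised independently as 1-D weighted medians.
Total weight W = 408; half = 204.
x-coordinate, sorted with cumulative weight:
  x=2 (Gamma, w=120) cum 120
  x=4 (Zeta, w=90) cum 210  ← median
  x=8 (Alpha, w=75) cum 285
  x=9 (Delta, w=7) cum 292
  x=9 (Eta, w=8) cum 300
  x=9 (Epsilon, w=100) cum 400
  x=15 (Beta, w=8) cum 408
⇒ x* = 4
y-coordinate, sorted with cumulative weight:
  y=0 (Eta, w=8) cum 8
  y=1 (Beta, w=8) cum 16
  y=2 (Gamma, w=120) cum 136
  y=3 (Zeta, w=90) cum 226  ← median
  y=3 (Epsilon, w=100) cum 326
  y=4 (Delta, w=7) cum 333
  y=5 (Alpha, w=75) cum 408
⇒ y* = 3

(4, 3)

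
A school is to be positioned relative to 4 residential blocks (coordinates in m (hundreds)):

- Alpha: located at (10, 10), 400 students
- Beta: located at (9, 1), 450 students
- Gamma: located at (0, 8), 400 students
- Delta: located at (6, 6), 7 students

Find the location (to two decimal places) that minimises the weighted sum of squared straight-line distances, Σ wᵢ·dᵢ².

(6.44, 6.12)

The minimiser of Σwᵢ‖p−pᵢ‖² is the weighted centroid p* = (Σwᵢpᵢ)/(Σwᵢ).
Σwᵢ = 1257.
Σwᵢxᵢ = 400·10 + 450·9 + 400·0 + 7·6 = 8092.
Σwᵢyᵢ = 400·10 + 450·1 + 400·8 + 7·6 = 7692.
x* = 8092/1257 = 6.44, y* = 7692/1257 = 6.12.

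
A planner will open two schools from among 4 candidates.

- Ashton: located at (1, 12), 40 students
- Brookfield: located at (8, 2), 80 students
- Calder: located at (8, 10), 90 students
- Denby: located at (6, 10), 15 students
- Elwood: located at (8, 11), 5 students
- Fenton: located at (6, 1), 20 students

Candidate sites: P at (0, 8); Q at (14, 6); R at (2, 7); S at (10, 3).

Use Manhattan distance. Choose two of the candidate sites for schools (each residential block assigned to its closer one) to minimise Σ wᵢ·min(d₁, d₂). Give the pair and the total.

Evaluate every pair (each demand assigned to the nearer of the two):
  {P, S}: total = 1540
  {R, S}: total = 1565
  {Q, S}: total = 2105
  {Q, R}: total = 2205
  {P, R}: total = 2245
  {P, Q}: total = 2335
Best pair: {P, S} with total 1540.

{P, S}, total 1540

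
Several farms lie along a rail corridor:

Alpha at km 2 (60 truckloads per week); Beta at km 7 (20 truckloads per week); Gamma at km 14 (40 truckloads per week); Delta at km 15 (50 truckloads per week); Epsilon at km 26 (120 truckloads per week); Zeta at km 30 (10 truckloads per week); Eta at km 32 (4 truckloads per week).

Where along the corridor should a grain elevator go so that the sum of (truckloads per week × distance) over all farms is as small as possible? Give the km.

For a sum of weighted absolute distances on a line, the optimum is the weighted median (not the mean). Total weight W = 304; half-weight = 152.
Sort by position and accumulate weight:
  km 2 (Alpha, w=60) → cum 60
  km 7 (Beta, w=20) → cum 80
  km 14 (Gamma, w=40) → cum 120
  km 15 (Delta, w=50) → cum 170  ≥ 152 → median here
  km 26 (Epsilon, w=120) → cum 290
  km 30 (Zeta, w=10) → cum 300
  km 32 (Eta, w=4) → cum 304
Optimal location: km 15.

x = 15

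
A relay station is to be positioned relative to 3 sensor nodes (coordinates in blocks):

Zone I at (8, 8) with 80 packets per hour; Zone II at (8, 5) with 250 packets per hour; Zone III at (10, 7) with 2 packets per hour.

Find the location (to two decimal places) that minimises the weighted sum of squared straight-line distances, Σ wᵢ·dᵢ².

(8.01, 5.73)

The minimiser of Σwᵢ‖p−pᵢ‖² is the weighted centroid p* = (Σwᵢpᵢ)/(Σwᵢ).
Σwᵢ = 332.
Σwᵢxᵢ = 80·8 + 250·8 + 2·10 = 2660.
Σwᵢyᵢ = 80·8 + 250·5 + 2·7 = 1904.
x* = 2660/332 = 8.01, y* = 1904/332 = 5.73.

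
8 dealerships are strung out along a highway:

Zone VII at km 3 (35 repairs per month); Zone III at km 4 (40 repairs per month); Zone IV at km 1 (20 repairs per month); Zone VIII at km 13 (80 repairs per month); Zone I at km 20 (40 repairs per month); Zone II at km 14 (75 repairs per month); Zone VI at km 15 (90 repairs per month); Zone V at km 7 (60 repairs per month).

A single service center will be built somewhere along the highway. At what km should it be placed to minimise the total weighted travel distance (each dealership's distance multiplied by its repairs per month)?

x = 13

For a sum of weighted absolute distances on a line, the optimum is the weighted median (not the mean). Total weight W = 440; half-weight = 220.
Sort by position and accumulate weight:
  km 1 (Zone IV, w=20) → cum 20
  km 3 (Zone VII, w=35) → cum 55
  km 4 (Zone III, w=40) → cum 95
  km 7 (Zone V, w=60) → cum 155
  km 13 (Zone VIII, w=80) → cum 235  ≥ 220 → median here
  km 14 (Zone II, w=75) → cum 310
  km 15 (Zone VI, w=90) → cum 400
  km 20 (Zone I, w=40) → cum 440
Optimal location: km 13.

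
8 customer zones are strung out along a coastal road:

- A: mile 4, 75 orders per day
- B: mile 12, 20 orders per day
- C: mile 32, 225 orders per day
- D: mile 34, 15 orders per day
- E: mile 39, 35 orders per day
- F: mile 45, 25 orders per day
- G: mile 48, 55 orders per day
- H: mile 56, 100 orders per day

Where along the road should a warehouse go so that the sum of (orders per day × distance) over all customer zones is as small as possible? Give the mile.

x = 32

For a sum of weighted absolute distances on a line, the optimum is the weighted median (not the mean). Total weight W = 550; half-weight = 275.
Sort by position and accumulate weight:
  mile 4 (A, w=75) → cum 75
  mile 12 (B, w=20) → cum 95
  mile 32 (C, w=225) → cum 320  ≥ 275 → median here
  mile 34 (D, w=15) → cum 335
  mile 39 (E, w=35) → cum 370
  mile 45 (F, w=25) → cum 395
  mile 48 (G, w=55) → cum 450
  mile 56 (H, w=100) → cum 550
Optimal location: mile 32.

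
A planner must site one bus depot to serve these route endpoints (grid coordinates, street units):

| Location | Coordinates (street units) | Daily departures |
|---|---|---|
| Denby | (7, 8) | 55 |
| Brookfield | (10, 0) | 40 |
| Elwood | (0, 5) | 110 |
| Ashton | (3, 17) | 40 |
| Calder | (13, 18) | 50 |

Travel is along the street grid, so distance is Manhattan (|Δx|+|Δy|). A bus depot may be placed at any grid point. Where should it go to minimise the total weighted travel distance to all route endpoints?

Manhattan distance separates: Σwᵢ(|x−xᵢ|+|y−yᵢ|) = Σwᵢ|x−xᵢ| + Σwᵢ|y−yᵢ|, so x and y are optimised independently as 1-D weighted medians.
Total weight W = 295; half = 147.5.
x-coordinate, sorted with cumulative weight:
  x=0 (Elwood, w=110) cum 110
  x=3 (Ashton, w=40) cum 150  ← median
  x=7 (Denby, w=55) cum 205
  x=10 (Brookfield, w=40) cum 245
  x=13 (Calder, w=50) cum 295
⇒ x* = 3
y-coordinate, sorted with cumulative weight:
  y=0 (Brookfield, w=40) cum 40
  y=5 (Elwood, w=110) cum 150  ← median
  y=8 (Denby, w=55) cum 205
  y=17 (Ashton, w=40) cum 245
  y=18 (Calder, w=50) cum 295
⇒ y* = 5

(3, 5)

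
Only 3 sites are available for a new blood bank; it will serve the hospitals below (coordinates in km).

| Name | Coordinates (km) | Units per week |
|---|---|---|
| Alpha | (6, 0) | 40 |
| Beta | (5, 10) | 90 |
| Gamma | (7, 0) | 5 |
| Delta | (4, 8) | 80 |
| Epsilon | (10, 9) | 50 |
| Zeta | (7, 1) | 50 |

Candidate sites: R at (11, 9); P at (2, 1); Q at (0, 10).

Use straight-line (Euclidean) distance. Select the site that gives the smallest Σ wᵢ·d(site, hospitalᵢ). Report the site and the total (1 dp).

R, total 2071.4 km

Total weighted distance at each candidate:
  R (11, 9): total = 2071.4
  P (2, 1): total = 2442.3
  Q (0, 10): total = 2407.9
Minimum is at R with total 2071.4 km.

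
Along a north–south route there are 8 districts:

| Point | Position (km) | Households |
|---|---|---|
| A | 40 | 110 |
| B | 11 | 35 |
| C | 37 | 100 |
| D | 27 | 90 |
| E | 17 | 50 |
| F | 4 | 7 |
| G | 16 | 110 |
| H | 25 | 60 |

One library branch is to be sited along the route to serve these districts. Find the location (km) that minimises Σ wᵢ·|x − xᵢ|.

For a sum of weighted absolute distances on a line, the optimum is the weighted median (not the mean). Total weight W = 562; half-weight = 281.
Sort by position and accumulate weight:
  km 4 (F, w=7) → cum 7
  km 11 (B, w=35) → cum 42
  km 16 (G, w=110) → cum 152
  km 17 (E, w=50) → cum 202
  km 25 (H, w=60) → cum 262
  km 27 (D, w=90) → cum 352  ≥ 281 → median here
  km 37 (C, w=100) → cum 452
  km 40 (A, w=110) → cum 562
Optimal location: km 27.

x = 27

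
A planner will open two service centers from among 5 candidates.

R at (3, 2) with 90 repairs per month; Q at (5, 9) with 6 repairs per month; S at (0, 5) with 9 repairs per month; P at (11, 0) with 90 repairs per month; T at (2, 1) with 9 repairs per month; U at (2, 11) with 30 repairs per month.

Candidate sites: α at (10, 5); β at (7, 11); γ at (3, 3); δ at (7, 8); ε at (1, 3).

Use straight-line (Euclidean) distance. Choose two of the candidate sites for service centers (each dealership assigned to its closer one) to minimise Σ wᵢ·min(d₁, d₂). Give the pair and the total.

{α, γ}, total 881.3

Evaluate every pair (each demand assigned to the nearer of the two):
  {α, γ}: total = 881.3
  {α, ε}: total = 980.7
  {β, γ}: total = 1078.5
  {γ, δ}: total = 1099.9
  {γ, ε}: total = 1179.0
  {δ, ε}: total = 1234.8
  {β, ε}: total = 1348.1
  {α, δ}: total = 1442.2
  {α, β}: total = 1474.8
  {β, δ}: total = 1763.4
Best pair: {α, γ} with total 881.3.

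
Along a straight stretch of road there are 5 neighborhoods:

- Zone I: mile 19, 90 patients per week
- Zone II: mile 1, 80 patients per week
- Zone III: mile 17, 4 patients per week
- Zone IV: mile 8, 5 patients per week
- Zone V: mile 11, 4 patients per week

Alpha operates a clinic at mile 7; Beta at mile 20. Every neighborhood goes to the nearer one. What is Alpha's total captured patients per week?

The indifferent point is the midpoint (7+20)/2 = 13.5; neighborhoods left of it (closer to Alpha at 7) go to Alpha, those right go to Beta.
  Zone II at 1 (w=80) → Alpha
  Zone IV at 8 (w=5) → Alpha
  Zone V at 11 (w=4) → Alpha
  Zone III at 17 (w=4) → Beta
  Zone I at 19 (w=90) → Beta
Alpha captures 89; Beta captures 94.

89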